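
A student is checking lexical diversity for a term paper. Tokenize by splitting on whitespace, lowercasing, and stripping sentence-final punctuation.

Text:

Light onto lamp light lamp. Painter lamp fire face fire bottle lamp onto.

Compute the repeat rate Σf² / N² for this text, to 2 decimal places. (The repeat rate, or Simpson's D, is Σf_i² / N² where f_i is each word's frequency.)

0.18

Frequencies: lamp:4, light:2, onto:2, fire:2, painter:1, face:1, bottle:1
Σf² = 31; N² = 169
Repeat rate = 31 / 169 = 0.18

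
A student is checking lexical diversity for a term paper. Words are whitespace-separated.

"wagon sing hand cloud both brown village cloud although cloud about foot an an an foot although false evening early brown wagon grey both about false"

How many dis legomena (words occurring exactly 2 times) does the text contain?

7

Frequencies: cloud:3, an:3, wagon:2, both:2, brown:2, although:2, about:2, foot:2, false:2, sing:1, hand:1, village:1, evening:1, early:1, grey:1
Words with frequency 2: about, although, both, brown, false, foot, wagon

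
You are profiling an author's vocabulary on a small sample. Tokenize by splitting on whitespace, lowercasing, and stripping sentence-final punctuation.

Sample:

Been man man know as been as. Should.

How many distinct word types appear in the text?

5

Distinct types: {as, been, know, man, should}
V = 5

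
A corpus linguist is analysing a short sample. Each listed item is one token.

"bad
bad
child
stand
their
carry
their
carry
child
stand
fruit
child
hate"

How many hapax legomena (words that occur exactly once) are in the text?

2

Frequencies: child:3, bad:2, stand:2, their:2, carry:2, fruit:1, hate:1
Hapax (freq=1): fruit, hate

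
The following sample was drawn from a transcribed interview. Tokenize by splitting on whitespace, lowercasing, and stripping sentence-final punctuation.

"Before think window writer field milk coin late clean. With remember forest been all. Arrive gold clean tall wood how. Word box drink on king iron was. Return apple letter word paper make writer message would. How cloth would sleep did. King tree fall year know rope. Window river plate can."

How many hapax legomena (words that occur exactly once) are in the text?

Frequencies: window:2, writer:2, clean:2, how:2, word:2, king:2, would:2, before:1, think:1, field:1, milk:1, coin:1, late:1, with:1, remember:1, forest:1, been:1, all:1, arrive:1, gold:1, … (24 more, each freq 1)
Hapax (freq=1): all, apple, arrive, been, before, box, can, cloth, coin, did, drink, fall, field, forest, gold, iron, know, late, letter, make, message, milk, on, paper, plate, remember, return, river, rope, sleep, tall, think, tree, was, with, wood, year

37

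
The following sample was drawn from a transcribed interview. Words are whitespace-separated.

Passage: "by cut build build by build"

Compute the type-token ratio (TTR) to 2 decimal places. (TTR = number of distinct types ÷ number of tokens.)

N = 6 tokens, V = 3 types.
TTR = V / N = 3 / 6 = 0.50

0.50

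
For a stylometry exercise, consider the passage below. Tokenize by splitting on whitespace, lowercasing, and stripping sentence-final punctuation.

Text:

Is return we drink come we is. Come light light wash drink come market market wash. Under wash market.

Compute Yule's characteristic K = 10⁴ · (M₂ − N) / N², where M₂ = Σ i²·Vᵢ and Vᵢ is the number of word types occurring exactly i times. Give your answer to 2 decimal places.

Frequencies: come:3, wash:3, market:3, is:2, we:2, drink:2, light:2, return:1, under:1
N = 19. Frequency spectrum: V_1=2, V_2=4, V_3=3
M₂ = 1²·2 + 2²·4 + 3²·3 = 45
K = 10000 × (45 − 19) / 19² = 720.22

720.22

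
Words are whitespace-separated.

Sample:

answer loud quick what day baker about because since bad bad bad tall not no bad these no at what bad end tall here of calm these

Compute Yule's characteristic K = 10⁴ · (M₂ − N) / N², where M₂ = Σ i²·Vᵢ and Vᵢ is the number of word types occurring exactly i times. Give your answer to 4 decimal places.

384.0878

Frequencies: bad:5, what:2, tall:2, no:2, these:2, answer:1, loud:1, quick:1, day:1, baker:1, about:1, because:1, since:1, not:1, at:1, end:1, here:1, of:1, calm:1
N = 27. Frequency spectrum: V_1=14, V_2=4, V_5=1
M₂ = 1²·14 + 2²·4 + 5²·1 = 55
K = 10000 × (55 − 27) / 27² = 384.0878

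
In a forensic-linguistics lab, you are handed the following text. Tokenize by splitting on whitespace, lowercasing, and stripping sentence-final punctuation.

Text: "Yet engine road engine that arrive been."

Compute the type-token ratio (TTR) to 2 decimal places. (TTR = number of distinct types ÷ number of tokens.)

N = 7 tokens, V = 6 types.
TTR = V / N = 6 / 7 = 0.86

0.86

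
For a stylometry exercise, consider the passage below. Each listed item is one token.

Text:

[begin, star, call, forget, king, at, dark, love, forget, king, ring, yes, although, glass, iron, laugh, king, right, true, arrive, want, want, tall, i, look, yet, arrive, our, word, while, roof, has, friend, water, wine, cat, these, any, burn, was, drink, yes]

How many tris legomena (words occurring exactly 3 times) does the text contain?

1

Frequencies: king:3, forget:2, yes:2, arrive:2, want:2, begin:1, star:1, call:1, at:1, dark:1, love:1, ring:1, although:1, glass:1, iron:1, laugh:1, right:1, true:1, tall:1, i:1, … (16 more, each freq 1)
Words with frequency 3: king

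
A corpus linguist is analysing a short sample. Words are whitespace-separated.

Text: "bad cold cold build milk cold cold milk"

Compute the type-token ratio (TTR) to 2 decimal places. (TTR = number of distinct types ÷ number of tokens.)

0.50

N = 8 tokens, V = 4 types.
TTR = V / N = 4 / 8 = 0.50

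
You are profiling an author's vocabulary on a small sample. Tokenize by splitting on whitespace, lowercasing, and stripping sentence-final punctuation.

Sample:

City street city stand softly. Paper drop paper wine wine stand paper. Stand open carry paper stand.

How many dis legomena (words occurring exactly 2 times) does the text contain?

2

Frequencies: stand:4, paper:4, city:2, wine:2, street:1, softly:1, drop:1, open:1, carry:1
Words with frequency 2: city, wine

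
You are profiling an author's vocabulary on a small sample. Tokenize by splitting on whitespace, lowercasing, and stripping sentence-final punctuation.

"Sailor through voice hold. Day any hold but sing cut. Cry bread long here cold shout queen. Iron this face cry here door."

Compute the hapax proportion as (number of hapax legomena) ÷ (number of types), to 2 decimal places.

0.85

Frequencies: hold:2, cry:2, here:2, sailor:1, through:1, voice:1, day:1, any:1, but:1, sing:1, cut:1, bread:1, long:1, cold:1, shout:1, queen:1, iron:1, this:1, face:1, door:1
Hapax count = 17; type count = 20.
Ratio = 17 / 20 = 0.85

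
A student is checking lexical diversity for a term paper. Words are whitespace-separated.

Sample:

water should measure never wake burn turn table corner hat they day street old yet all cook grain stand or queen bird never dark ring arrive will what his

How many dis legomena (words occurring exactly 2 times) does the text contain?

Frequencies: never:2, water:1, should:1, measure:1, wake:1, burn:1, turn:1, table:1, corner:1, hat:1, they:1, day:1, street:1, old:1, yet:1, all:1, cook:1, grain:1, stand:1, or:1, … (8 more, each freq 1)
Words with frequency 2: never

1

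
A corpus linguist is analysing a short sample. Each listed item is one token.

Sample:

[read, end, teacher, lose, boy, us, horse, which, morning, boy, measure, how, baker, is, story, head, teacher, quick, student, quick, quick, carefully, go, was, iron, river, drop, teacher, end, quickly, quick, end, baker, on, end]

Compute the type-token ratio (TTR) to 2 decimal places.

N = 35 tokens, V = 25 types.
TTR = V / N = 25 / 35 = 0.71

0.71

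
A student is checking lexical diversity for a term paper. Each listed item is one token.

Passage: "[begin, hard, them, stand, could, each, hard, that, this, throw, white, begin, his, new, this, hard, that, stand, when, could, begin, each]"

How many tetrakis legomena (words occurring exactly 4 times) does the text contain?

Frequencies: begin:3, hard:3, stand:2, could:2, each:2, that:2, this:2, them:1, throw:1, white:1, his:1, new:1, when:1
Words with frequency 4: (none)

0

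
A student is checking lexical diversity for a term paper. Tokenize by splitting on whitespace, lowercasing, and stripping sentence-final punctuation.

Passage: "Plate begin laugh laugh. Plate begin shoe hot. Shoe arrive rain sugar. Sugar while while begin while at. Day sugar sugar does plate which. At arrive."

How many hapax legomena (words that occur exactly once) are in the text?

Frequencies: sugar:4, plate:3, begin:3, while:3, laugh:2, shoe:2, arrive:2, at:2, hot:1, rain:1, day:1, does:1, which:1
Hapax (freq=1): day, does, hot, rain, which

5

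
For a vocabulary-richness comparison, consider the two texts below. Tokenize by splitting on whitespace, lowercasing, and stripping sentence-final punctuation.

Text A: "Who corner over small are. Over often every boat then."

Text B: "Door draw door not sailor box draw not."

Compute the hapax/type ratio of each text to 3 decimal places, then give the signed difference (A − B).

A: hapax=8, V=9, ratio=0.889
B: hapax=2, V=5, ratio=0.400
Difference = 0.889 − 0.400 = 0.489

0.489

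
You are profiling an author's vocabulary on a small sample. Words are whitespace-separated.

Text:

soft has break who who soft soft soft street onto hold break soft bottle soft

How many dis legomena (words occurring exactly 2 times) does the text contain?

Frequencies: soft:6, break:2, who:2, has:1, street:1, onto:1, hold:1, bottle:1
Words with frequency 2: break, who

2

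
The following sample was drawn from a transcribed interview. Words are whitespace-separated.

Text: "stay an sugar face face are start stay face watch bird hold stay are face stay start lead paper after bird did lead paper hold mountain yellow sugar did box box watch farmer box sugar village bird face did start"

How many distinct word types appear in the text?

18

Distinct types: {after, an, are, bird, box, did, face, farmer, hold, lead, mountain, paper, start, stay, sugar, village, watch, yellow}
V = 18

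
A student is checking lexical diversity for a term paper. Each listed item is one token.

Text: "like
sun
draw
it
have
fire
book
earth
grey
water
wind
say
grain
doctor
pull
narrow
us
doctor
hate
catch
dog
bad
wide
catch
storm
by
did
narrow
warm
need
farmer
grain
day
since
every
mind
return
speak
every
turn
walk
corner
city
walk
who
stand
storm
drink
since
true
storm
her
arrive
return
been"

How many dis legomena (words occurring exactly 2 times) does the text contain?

8

Frequencies: storm:3, grain:2, doctor:2, narrow:2, catch:2, since:2, every:2, return:2, walk:2, like:1, sun:1, draw:1, it:1, have:1, fire:1, book:1, earth:1, grey:1, water:1, wind:1, … (25 more, each freq 1)
Words with frequency 2: catch, doctor, every, grain, narrow, return, since, walk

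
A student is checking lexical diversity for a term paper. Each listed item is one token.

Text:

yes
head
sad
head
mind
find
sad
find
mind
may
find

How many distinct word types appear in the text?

6

Distinct types: {find, head, may, mind, sad, yes}
V = 6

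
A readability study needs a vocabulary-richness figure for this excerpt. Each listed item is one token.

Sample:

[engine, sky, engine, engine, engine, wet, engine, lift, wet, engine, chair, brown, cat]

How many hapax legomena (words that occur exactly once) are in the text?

5

Frequencies: engine:6, wet:2, sky:1, lift:1, chair:1, brown:1, cat:1
Hapax (freq=1): brown, cat, chair, lift, sky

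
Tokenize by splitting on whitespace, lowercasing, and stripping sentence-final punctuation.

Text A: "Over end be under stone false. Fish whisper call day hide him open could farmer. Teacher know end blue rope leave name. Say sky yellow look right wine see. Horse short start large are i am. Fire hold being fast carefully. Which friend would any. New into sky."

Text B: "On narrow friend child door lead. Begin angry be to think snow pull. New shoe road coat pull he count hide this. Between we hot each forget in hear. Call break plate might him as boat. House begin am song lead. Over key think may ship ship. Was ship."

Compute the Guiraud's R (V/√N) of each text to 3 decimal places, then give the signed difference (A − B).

0.497

A: V=46, N=48, R=6.640
B: V=43, N=49, R=6.143
Difference = 6.640 − 6.143 = 0.497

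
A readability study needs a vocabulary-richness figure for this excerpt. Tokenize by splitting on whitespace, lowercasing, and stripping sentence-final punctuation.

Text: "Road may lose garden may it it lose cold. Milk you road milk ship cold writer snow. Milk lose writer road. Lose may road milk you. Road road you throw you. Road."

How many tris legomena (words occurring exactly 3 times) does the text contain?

1

Frequencies: road:7, lose:4, milk:4, you:4, may:3, it:2, cold:2, writer:2, garden:1, ship:1, snow:1, throw:1
Words with frequency 3: may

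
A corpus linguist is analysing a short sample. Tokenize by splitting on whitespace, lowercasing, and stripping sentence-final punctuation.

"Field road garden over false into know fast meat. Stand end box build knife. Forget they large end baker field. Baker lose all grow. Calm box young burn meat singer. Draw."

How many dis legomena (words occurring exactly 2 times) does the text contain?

Frequencies: field:2, meat:2, end:2, box:2, baker:2, road:1, garden:1, over:1, false:1, into:1, know:1, fast:1, stand:1, build:1, knife:1, forget:1, they:1, large:1, lose:1, all:1, … (6 more, each freq 1)
Words with frequency 2: baker, box, end, field, meat

5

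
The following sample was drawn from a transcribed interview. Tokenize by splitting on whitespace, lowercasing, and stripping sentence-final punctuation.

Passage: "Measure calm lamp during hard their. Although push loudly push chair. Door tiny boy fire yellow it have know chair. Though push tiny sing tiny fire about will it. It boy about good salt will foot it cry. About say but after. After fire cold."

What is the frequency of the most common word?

Frequencies: it:4, push:3, tiny:3, fire:3, about:3, chair:2, boy:2, will:2, after:2, measure:1, calm:1, lamp:1, during:1, hard:1, their:1, although:1, loudly:1, door:1, yellow:1, have:1, … (10 more, each freq 1)
Most common: 'it' with frequency 4.

4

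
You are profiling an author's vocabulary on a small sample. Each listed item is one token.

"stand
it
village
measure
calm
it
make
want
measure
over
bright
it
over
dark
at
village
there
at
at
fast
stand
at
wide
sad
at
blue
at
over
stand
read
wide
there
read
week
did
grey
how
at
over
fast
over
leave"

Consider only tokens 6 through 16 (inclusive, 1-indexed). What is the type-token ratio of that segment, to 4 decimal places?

Segment tokens 6–16: it, make, want, measure, over, bright, it, over, dark, at, village
Segment N = 11, segment V = 9.
TTR = 9 / 11 = 0.8182

0.8182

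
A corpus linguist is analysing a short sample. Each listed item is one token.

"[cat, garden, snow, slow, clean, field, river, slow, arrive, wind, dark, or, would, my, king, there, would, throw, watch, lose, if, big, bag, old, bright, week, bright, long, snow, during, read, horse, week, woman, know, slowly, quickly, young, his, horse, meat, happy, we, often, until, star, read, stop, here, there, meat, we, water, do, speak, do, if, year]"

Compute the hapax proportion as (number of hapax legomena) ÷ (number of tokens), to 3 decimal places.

0.586

Frequencies: snow:2, slow:2, would:2, there:2, if:2, bright:2, week:2, read:2, horse:2, meat:2, we:2, do:2, cat:1, garden:1, clean:1, field:1, river:1, arrive:1, wind:1, dark:1, … (26 more, each freq 1)
Hapax count = 34; token count = 58.
Ratio = 34 / 58 = 0.586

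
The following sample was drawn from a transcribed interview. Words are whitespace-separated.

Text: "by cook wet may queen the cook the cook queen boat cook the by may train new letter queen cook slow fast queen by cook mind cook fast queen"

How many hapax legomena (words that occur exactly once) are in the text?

Frequencies: cook:7, queen:5, by:3, the:3, may:2, fast:2, wet:1, boat:1, train:1, new:1, letter:1, slow:1, mind:1
Hapax (freq=1): boat, letter, mind, new, slow, train, wet

7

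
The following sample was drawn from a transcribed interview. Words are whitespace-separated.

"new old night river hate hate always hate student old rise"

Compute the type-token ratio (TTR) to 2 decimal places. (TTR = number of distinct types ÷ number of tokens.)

N = 11 tokens, V = 8 types.
TTR = V / N = 8 / 11 = 0.73

0.73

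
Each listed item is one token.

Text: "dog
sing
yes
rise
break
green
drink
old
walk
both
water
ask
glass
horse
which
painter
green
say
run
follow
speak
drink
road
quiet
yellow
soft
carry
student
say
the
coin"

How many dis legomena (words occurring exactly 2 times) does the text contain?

Frequencies: green:2, drink:2, say:2, dog:1, sing:1, yes:1, rise:1, break:1, old:1, walk:1, both:1, water:1, ask:1, glass:1, horse:1, which:1, painter:1, run:1, follow:1, speak:1, … (8 more, each freq 1)
Words with frequency 2: drink, green, say

3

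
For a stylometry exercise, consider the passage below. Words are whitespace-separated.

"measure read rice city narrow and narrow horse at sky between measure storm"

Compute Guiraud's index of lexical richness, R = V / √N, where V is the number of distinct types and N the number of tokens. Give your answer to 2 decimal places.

N = 13, V = 11.
√N = 3.605551
R = 11 / 3.605551 = 3.05

3.05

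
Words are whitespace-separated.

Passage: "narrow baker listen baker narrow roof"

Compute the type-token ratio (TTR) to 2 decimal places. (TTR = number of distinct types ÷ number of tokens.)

N = 6 tokens, V = 4 types.
TTR = V / N = 4 / 6 = 0.67

0.67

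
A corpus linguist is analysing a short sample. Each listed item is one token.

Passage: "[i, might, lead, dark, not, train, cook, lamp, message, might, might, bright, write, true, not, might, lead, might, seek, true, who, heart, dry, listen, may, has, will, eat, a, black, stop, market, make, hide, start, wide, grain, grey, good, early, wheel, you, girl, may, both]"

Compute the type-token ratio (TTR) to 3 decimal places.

N = 45 tokens, V = 37 types.
TTR = V / N = 37 / 45 = 0.822

0.822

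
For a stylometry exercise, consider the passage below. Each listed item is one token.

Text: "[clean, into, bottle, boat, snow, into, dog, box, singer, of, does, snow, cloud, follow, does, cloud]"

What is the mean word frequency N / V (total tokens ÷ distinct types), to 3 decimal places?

N = 16 tokens, V = 12 types.
Mean frequency = N / V = 16 / 12 = 1.333

1.333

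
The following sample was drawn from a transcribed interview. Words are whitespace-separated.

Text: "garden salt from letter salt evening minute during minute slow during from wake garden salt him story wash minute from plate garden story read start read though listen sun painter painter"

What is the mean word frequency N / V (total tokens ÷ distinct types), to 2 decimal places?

1.63

N = 31 tokens, V = 19 types.
Mean frequency = N / V = 31 / 19 = 1.63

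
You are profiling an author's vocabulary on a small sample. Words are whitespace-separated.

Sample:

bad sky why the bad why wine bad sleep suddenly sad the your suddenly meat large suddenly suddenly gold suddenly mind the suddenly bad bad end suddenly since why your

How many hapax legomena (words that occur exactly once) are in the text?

Frequencies: suddenly:7, bad:5, why:3, the:3, your:2, sky:1, wine:1, sleep:1, sad:1, meat:1, large:1, gold:1, mind:1, end:1, since:1
Hapax (freq=1): end, gold, large, meat, mind, sad, since, sky, sleep, wine

10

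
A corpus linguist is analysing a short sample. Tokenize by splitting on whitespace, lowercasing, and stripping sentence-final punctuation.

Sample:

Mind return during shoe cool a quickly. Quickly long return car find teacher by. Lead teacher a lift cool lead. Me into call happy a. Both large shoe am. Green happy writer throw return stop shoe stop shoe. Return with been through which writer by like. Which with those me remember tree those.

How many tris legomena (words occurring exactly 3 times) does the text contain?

1

Frequencies: return:4, shoe:4, a:3, cool:2, quickly:2, teacher:2, by:2, lead:2, me:2, happy:2, writer:2, stop:2, with:2, which:2, those:2, mind:1, during:1, long:1, car:1, find:1, … (13 more, each freq 1)
Words with frequency 3: a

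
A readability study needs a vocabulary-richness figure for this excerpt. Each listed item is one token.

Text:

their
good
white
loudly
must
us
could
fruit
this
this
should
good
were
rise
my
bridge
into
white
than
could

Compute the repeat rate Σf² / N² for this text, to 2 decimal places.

Frequencies: good:2, white:2, could:2, this:2, their:1, loudly:1, must:1, us:1, fruit:1, should:1, were:1, rise:1, my:1, bridge:1, into:1, than:1
Σf² = 28; N² = 400
Repeat rate = 28 / 400 = 0.07

0.07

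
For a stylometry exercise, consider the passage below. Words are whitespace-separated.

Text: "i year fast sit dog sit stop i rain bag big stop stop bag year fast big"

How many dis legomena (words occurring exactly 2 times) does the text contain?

Frequencies: stop:3, i:2, year:2, fast:2, sit:2, bag:2, big:2, dog:1, rain:1
Words with frequency 2: bag, big, fast, i, sit, year

6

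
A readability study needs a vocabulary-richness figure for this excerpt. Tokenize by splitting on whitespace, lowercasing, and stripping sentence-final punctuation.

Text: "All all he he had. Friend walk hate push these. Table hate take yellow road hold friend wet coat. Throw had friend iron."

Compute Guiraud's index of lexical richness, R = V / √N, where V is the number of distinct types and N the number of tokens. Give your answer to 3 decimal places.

3.545

N = 23, V = 17.
√N = 4.795832
R = 17 / 4.795832 = 3.545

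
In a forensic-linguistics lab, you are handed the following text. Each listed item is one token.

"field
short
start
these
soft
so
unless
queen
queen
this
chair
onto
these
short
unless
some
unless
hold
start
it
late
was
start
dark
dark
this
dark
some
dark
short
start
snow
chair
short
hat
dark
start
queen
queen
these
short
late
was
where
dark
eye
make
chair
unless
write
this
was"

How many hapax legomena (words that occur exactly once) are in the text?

12

Frequencies: dark:6, short:5, start:5, unless:4, queen:4, these:3, this:3, chair:3, was:3, some:2, late:2, field:1, soft:1, so:1, onto:1, hold:1, it:1, snow:1, hat:1, where:1, … (3 more, each freq 1)
Hapax (freq=1): eye, field, hat, hold, it, make, onto, snow, so, soft, where, write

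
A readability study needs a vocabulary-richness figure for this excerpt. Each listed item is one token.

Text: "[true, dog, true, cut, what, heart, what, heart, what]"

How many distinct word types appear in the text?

5

Distinct types: {cut, dog, heart, true, what}
V = 5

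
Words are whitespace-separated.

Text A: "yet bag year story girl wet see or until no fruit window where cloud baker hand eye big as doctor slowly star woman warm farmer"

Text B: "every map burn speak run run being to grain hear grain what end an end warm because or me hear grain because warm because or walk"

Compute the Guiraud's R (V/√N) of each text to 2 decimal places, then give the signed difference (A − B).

1.67

A: V=25, N=25, R=5.00
B: V=17, N=26, R=3.33
Difference = 5.00 − 3.33 = 1.67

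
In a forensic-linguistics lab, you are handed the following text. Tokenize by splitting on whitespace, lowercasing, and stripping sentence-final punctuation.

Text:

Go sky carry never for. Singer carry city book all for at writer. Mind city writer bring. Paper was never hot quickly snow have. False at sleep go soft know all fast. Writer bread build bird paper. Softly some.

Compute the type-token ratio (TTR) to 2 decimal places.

N = 39 tokens, V = 29 types.
TTR = V / N = 29 / 39 = 0.74

0.74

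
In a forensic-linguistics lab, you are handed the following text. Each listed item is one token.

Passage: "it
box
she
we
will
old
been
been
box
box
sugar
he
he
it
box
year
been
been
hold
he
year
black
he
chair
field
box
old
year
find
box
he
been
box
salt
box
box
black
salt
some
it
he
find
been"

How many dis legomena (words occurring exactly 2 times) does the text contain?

Frequencies: box:9, been:6, he:6, it:3, year:3, old:2, black:2, find:2, salt:2, she:1, we:1, will:1, sugar:1, hold:1, chair:1, field:1, some:1
Words with frequency 2: black, find, old, salt

4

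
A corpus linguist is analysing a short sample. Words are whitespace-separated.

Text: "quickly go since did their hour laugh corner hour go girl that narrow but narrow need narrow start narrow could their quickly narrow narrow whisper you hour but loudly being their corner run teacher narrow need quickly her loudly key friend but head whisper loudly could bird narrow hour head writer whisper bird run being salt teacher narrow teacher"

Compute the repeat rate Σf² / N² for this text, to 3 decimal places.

Frequencies: narrow:9, hour:4, quickly:3, their:3, but:3, whisper:3, loudly:3, teacher:3, go:2, corner:2, need:2, could:2, being:2, run:2, head:2, bird:2, since:1, did:1, laugh:1, girl:1, … (8 more, each freq 1)
Σf² = 195; N² = 3481
Repeat rate = 195 / 3481 = 0.056

0.056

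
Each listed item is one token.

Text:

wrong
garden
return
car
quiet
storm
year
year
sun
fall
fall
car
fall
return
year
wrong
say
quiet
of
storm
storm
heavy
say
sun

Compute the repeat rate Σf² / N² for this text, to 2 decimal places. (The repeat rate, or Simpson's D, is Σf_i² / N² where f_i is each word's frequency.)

Frequencies: storm:3, year:3, fall:3, wrong:2, return:2, car:2, quiet:2, sun:2, say:2, garden:1, of:1, heavy:1
Σf² = 54; N² = 576
Repeat rate = 54 / 576 = 0.09

0.09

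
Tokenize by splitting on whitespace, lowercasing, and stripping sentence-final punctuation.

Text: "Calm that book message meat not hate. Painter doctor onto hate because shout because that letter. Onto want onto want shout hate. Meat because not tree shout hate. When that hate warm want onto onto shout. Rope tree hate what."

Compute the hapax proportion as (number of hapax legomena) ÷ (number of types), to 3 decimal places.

Frequencies: hate:6, onto:5, shout:4, that:3, because:3, want:3, meat:2, not:2, tree:2, calm:1, book:1, message:1, painter:1, doctor:1, letter:1, when:1, warm:1, rope:1, what:1
Hapax count = 10; type count = 19.
Ratio = 10 / 19 = 0.526

0.526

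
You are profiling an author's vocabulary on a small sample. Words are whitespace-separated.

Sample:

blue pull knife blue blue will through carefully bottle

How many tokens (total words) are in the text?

9

Tokens: blue, pull, knife, blue, blue, will, through, carefully, bottle
N = 9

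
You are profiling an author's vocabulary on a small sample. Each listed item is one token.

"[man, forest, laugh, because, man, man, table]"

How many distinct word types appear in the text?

Distinct types: {because, forest, laugh, man, table}
V = 5

5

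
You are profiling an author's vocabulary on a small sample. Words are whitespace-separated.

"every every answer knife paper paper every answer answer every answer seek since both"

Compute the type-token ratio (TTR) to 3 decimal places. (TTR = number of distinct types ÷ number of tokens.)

0.500

N = 14 tokens, V = 7 types.
TTR = V / N = 7 / 14 = 0.500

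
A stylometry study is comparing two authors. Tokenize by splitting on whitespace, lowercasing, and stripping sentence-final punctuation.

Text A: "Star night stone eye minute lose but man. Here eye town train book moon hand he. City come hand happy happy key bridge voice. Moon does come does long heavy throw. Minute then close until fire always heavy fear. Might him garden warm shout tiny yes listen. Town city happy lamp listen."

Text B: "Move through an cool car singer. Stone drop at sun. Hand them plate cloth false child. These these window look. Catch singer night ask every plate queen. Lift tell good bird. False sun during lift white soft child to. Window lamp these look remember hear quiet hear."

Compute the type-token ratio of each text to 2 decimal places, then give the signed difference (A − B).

0.00

TTR(A) = 40/52 = 0.77
TTR(B) = 36/47 = 0.77
Difference = 0.77 − 0.77 = 0.00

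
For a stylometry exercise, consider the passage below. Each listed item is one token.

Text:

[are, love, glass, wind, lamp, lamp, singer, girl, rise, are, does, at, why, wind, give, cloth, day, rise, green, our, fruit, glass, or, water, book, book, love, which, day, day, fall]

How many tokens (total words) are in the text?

Tokens: are, love, glass, wind, lamp, lamp, singer, girl, rise, are, does, at, why, wind, give, cloth, day, rise, green, our, fruit, glass, or, water, book, book, love, which, day, day, fall
N = 31

31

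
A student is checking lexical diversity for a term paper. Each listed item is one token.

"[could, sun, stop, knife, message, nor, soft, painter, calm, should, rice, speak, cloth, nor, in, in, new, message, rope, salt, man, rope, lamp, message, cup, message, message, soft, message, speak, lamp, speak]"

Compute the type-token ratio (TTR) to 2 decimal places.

0.63

N = 32 tokens, V = 20 types.
TTR = V / N = 20 / 32 = 0.63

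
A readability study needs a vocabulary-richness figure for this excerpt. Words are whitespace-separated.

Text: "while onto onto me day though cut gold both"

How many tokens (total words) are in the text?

Tokens: while, onto, onto, me, day, though, cut, gold, both
N = 9

9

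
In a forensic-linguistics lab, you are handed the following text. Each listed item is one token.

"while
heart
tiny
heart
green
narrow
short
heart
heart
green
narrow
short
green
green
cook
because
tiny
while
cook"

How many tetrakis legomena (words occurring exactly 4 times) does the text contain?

2

Frequencies: heart:4, green:4, while:2, tiny:2, narrow:2, short:2, cook:2, because:1
Words with frequency 4: green, heart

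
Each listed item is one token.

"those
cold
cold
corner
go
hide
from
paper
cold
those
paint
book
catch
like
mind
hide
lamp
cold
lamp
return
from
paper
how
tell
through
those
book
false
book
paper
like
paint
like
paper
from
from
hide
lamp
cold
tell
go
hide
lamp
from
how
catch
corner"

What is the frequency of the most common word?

Frequencies: cold:5, from:5, hide:4, paper:4, lamp:4, those:3, book:3, like:3, corner:2, go:2, paint:2, catch:2, how:2, tell:2, mind:1, return:1, through:1, false:1
Most common: 'cold' with frequency 5.

5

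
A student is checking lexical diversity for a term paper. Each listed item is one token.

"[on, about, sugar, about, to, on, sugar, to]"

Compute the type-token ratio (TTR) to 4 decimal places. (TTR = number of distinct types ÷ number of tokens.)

0.5000

N = 8 tokens, V = 4 types.
TTR = V / N = 4 / 8 = 0.5000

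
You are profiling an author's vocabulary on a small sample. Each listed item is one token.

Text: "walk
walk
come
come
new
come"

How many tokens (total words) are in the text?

6

Tokens: walk, walk, come, come, new, come
N = 6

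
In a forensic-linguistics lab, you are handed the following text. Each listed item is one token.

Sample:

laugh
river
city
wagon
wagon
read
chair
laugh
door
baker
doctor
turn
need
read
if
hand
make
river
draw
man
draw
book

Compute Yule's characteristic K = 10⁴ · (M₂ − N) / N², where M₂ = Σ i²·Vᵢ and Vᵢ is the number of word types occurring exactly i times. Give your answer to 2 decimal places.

Frequencies: laugh:2, river:2, wagon:2, read:2, draw:2, city:1, chair:1, door:1, baker:1, doctor:1, turn:1, need:1, if:1, hand:1, make:1, man:1, book:1
N = 22. Frequency spectrum: V_1=12, V_2=5
M₂ = 1²·12 + 2²·5 = 32
K = 10000 × (32 − 22) / 22² = 206.61

206.61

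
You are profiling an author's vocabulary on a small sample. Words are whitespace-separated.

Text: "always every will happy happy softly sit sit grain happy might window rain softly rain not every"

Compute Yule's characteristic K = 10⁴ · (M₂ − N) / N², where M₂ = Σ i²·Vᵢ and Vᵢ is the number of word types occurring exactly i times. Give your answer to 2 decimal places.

484.43

Frequencies: happy:3, every:2, softly:2, sit:2, rain:2, always:1, will:1, grain:1, might:1, window:1, not:1
N = 17. Frequency spectrum: V_1=6, V_2=4, V_3=1
M₂ = 1²·6 + 2²·4 + 3²·1 = 31
K = 10000 × (31 − 17) / 17² = 484.43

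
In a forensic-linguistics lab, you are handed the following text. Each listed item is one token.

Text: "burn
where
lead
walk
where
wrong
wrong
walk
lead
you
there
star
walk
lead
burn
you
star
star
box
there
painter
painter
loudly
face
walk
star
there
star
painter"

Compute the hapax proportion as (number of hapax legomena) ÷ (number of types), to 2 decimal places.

Frequencies: star:5, walk:4, lead:3, there:3, painter:3, burn:2, where:2, wrong:2, you:2, box:1, loudly:1, face:1
Hapax count = 3; type count = 12.
Ratio = 3 / 12 = 0.25

0.25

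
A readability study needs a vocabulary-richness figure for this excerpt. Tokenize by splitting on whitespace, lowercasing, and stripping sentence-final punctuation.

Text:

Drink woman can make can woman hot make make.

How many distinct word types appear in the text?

5

Distinct types: {can, drink, hot, make, woman}
V = 5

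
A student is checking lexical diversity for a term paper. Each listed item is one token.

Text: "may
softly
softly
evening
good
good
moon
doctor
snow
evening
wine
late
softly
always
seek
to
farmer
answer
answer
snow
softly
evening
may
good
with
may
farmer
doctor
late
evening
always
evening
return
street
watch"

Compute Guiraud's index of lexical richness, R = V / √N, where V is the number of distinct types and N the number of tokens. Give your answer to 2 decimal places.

N = 35, V = 18.
√N = 5.916080
R = 18 / 5.916080 = 3.04

3.04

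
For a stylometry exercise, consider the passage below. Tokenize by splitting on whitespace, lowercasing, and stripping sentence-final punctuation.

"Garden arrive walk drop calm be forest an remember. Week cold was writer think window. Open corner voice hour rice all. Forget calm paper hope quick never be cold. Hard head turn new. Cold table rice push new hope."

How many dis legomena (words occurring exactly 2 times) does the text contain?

5

Frequencies: cold:3, calm:2, be:2, rice:2, hope:2, new:2, garden:1, arrive:1, walk:1, drop:1, forest:1, an:1, remember:1, week:1, was:1, writer:1, think:1, window:1, open:1, corner:1, … (12 more, each freq 1)
Words with frequency 2: be, calm, hope, new, rice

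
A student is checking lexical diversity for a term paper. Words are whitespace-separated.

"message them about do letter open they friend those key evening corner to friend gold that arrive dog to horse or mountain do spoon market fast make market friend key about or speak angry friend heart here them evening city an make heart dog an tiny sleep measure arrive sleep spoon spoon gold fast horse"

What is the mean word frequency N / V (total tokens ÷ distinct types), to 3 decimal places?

1.667

N = 55 tokens, V = 33 types.
Mean frequency = N / V = 55 / 33 = 1.667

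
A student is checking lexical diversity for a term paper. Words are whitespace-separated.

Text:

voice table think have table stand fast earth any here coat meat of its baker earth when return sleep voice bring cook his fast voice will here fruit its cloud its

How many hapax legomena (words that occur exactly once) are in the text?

17

Frequencies: voice:3, its:3, table:2, fast:2, earth:2, here:2, think:1, have:1, stand:1, any:1, coat:1, meat:1, of:1, baker:1, when:1, return:1, sleep:1, bring:1, cook:1, his:1, … (3 more, each freq 1)
Hapax (freq=1): any, baker, bring, cloud, coat, cook, fruit, have, his, meat, of, return, sleep, stand, think, when, will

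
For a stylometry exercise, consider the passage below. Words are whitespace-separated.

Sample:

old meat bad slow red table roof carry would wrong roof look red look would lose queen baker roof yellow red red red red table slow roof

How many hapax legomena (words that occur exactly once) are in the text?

9

Frequencies: red:6, roof:4, slow:2, table:2, would:2, look:2, old:1, meat:1, bad:1, carry:1, wrong:1, lose:1, queen:1, baker:1, yellow:1
Hapax (freq=1): bad, baker, carry, lose, meat, old, queen, wrong, yellow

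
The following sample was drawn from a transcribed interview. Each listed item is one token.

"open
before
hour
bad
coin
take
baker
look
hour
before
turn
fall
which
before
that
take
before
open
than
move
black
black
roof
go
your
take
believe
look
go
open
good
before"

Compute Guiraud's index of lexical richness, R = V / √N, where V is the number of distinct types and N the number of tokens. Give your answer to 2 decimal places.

N = 32, V = 20.
√N = 5.656854
R = 20 / 5.656854 = 3.54

3.54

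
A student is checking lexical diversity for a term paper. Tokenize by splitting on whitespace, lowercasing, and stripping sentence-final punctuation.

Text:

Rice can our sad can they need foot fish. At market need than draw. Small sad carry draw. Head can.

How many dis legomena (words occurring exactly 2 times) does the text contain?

Frequencies: can:3, sad:2, need:2, draw:2, rice:1, our:1, they:1, foot:1, fish:1, at:1, market:1, than:1, small:1, carry:1, head:1
Words with frequency 2: draw, need, sad

3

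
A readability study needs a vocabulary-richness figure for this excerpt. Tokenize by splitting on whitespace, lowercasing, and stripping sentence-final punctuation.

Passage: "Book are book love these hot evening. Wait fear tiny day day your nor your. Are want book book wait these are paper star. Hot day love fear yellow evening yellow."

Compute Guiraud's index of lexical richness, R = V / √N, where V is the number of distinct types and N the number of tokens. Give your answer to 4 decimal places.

N = 31, V = 16.
√N = 5.567764
R = 16 / 5.567764 = 2.8737

2.8737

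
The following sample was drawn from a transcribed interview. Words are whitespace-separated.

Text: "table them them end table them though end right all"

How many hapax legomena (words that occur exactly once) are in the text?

Frequencies: them:3, table:2, end:2, though:1, right:1, all:1
Hapax (freq=1): all, right, though

3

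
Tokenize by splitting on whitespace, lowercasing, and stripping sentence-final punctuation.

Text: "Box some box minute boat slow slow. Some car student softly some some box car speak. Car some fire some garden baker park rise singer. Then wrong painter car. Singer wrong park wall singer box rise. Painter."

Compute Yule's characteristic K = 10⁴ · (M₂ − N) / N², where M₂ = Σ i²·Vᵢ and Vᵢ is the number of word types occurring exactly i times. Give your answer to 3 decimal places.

511.322

Frequencies: some:6, box:4, car:4, singer:3, slow:2, park:2, rise:2, wrong:2, painter:2, minute:1, boat:1, student:1, softly:1, speak:1, fire:1, garden:1, baker:1, then:1, wall:1
N = 37. Frequency spectrum: V_1=10, V_2=5, V_3=1, V_4=2, V_6=1
M₂ = 1²·10 + 2²·5 + 3²·1 + 4²·2 + 6²·1 = 107
K = 10000 × (107 − 37) / 37² = 511.322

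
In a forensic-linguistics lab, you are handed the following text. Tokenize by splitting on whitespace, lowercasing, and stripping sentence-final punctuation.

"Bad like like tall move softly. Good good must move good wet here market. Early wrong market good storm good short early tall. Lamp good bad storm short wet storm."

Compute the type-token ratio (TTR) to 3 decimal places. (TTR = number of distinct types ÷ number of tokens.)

0.500

N = 30 tokens, V = 15 types.
TTR = V / N = 15 / 30 = 0.500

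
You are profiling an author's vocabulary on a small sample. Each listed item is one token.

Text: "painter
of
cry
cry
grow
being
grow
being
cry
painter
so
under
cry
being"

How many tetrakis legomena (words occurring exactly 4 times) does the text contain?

Frequencies: cry:4, being:3, painter:2, grow:2, of:1, so:1, under:1
Words with frequency 4: cry

1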